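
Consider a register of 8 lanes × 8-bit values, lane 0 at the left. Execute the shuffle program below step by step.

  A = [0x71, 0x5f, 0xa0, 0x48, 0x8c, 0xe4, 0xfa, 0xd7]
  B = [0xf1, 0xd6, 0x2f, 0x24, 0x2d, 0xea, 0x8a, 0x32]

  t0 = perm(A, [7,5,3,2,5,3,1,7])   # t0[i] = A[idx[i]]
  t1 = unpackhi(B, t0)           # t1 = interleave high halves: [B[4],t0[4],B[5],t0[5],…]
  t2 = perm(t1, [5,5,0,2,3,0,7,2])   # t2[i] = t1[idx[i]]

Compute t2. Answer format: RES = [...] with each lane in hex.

→ t0 |d7|e4|48|a0|e4|48|5f|d7|
→ t1 |2d|e4|ea|48|8a|5f|32|d7|
→ t2 |5f|5f|2d|ea|48|2d|d7|ea|

RES = [0x5f, 0x5f, 0x2d, 0xea, 0x48, 0x2d, 0xd7, 0xea]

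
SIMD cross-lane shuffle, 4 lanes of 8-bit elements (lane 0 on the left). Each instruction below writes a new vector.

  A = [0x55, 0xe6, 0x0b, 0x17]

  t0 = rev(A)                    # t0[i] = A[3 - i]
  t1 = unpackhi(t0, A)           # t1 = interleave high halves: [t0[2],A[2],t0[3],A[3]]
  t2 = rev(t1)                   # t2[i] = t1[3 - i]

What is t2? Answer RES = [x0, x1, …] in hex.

RES = [0x17, 0x55, 0x0b, 0xe6]

→ t0 |17|0b|e6|55|
→ t1 |e6|0b|55|17|
→ t2 |17|55|0b|e6|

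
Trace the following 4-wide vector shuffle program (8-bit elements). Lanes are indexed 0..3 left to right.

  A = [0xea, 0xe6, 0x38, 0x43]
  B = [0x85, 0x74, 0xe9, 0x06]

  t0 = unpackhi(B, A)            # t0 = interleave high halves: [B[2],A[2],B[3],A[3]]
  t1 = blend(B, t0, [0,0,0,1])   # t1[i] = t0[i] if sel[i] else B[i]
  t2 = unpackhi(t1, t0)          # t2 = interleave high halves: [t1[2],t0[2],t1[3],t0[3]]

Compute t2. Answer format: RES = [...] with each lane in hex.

RES = [0xe9, 0x06, 0x43, 0x43]

→ t0 |e9|38|06|43|
→ t1 |85|74|e9|43|
→ t2 |e9|06|43|43|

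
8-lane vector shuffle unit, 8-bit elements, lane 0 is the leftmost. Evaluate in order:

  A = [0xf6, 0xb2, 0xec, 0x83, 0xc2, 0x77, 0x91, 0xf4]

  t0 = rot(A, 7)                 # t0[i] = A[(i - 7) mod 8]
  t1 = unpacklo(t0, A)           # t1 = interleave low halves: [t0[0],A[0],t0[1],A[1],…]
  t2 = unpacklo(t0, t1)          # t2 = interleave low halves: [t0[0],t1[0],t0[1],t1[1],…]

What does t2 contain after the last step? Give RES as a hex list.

→ t0 |b2|ec|83|c2|77|91|f4|f6|
→ t1 |b2|f6|ec|b2|83|ec|c2|83|
→ t2 |b2|b2|ec|f6|83|ec|c2|b2|

RES = [0xb2, 0xb2, 0xec, 0xf6, 0x83, 0xec, 0xc2, 0xb2]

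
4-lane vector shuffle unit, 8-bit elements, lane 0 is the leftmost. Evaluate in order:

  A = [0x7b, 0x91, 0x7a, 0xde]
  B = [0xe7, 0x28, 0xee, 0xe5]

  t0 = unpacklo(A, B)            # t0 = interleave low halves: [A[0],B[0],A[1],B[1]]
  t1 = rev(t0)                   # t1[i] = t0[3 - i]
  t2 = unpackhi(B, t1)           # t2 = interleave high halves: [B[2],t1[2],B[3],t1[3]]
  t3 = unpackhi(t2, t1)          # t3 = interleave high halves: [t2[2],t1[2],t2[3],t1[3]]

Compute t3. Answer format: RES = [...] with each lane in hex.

RES = [0xe5, 0xe7, 0x7b, 0x7b]

t0 = [0x7b, 0xe7, 0x91, 0x28]
t1 = [0x28, 0x91, 0xe7, 0x7b]
t2 = [0xee, 0xe7, 0xe5, 0x7b]
t3 = [0xe5, 0xe7, 0x7b, 0x7b]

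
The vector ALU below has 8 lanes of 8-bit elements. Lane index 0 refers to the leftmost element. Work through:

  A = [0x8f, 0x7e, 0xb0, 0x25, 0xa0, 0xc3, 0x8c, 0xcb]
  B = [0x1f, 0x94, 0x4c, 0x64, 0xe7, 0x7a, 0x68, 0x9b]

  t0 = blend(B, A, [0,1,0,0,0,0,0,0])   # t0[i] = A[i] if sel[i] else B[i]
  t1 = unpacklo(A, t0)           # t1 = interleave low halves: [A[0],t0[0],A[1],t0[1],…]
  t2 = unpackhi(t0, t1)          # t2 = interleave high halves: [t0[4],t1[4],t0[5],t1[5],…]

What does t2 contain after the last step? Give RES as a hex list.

  t0: 1f 7e 4c 64 e7 7a 68 9b
  t1: 8f 1f 7e 7e b0 4c 25 64
  t2: e7 b0 7a 4c 68 25 9b 64

RES = [0xe7, 0xb0, 0x7a, 0x4c, 0x68, 0x25, 0x9b, 0x64]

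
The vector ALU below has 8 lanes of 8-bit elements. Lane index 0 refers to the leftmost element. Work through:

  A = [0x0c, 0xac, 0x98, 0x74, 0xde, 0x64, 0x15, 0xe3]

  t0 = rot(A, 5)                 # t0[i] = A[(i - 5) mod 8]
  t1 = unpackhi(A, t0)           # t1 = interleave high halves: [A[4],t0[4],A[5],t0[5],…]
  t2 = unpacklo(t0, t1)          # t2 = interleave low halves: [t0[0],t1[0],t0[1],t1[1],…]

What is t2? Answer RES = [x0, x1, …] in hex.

→ t0 |74|de|64|15|e3|0c|ac|98|
→ t1 |de|e3|64|0c|15|ac|e3|98|
→ t2 |74|de|de|e3|64|64|15|0c|

RES = [0x74, 0xde, 0xde, 0xe3, 0x64, 0x64, 0x15, 0x0c]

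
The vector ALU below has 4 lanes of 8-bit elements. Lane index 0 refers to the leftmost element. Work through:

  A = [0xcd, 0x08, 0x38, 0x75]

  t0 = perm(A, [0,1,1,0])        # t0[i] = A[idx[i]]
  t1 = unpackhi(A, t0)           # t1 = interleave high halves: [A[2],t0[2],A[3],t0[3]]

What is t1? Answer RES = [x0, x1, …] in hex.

→ t0 |cd|08|08|cd|
→ t1 |38|08|75|cd|

RES = [0x38, 0x08, 0x75, 0xcd]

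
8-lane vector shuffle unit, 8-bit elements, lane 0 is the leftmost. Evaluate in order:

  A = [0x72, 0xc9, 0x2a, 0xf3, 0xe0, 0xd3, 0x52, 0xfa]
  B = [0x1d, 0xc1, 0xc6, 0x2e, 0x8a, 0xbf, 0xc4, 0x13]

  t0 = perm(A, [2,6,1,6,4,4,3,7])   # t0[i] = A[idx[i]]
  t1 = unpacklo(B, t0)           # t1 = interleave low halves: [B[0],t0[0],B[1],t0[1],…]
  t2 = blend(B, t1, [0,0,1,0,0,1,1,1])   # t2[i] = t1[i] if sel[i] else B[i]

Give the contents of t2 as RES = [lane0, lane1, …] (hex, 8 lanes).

RES = [ 0x1d  0xc1  0xc1  0x2e  0x8a  0xc9  0x2e  0x52 ]

→ t0 |2a|52|c9|52|e0|e0|f3|fa|
→ t1 |1d|2a|c1|52|c6|c9|2e|52|
→ t2 |1d|c1|c1|2e|8a|c9|2e|52|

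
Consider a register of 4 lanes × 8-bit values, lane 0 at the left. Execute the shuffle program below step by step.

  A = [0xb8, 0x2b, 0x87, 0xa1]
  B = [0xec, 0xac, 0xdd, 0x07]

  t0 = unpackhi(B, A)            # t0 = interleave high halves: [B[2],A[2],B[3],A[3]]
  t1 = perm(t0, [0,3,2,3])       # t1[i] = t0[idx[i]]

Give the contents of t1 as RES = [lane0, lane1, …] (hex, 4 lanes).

t0 = [0xdd, 0x87, 0x07, 0xa1]
t1 = [0xdd, 0xa1, 0x07, 0xa1]

RES = [0xdd, 0xa1, 0x07, 0xa1]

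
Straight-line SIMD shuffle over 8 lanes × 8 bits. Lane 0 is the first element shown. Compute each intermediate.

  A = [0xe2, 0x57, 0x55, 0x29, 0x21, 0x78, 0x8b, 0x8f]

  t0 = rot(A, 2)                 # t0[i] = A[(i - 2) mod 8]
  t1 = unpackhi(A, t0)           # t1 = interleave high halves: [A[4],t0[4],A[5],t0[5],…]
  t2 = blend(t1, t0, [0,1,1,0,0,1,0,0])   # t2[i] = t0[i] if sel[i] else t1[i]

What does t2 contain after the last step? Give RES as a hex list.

RES = [0x21, 0x8f, 0xe2, 0x29, 0x8b, 0x29, 0x8f, 0x78]

→ t0 |8b|8f|e2|57|55|29|21|78|
→ t1 |21|55|78|29|8b|21|8f|78|
→ t2 |21|8f|e2|29|8b|29|8f|78|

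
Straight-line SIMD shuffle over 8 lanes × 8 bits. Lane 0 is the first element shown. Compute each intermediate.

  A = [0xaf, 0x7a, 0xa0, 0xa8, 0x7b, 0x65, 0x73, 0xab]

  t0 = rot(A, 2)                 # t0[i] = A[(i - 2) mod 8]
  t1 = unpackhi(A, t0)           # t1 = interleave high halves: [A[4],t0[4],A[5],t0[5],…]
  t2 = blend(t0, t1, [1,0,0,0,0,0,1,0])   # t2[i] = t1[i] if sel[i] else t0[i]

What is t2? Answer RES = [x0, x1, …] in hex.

RES = [ 0x7b  0xab  0xaf  0x7a  0xa0  0xa8  0xab  0x65 ]

  t0: 73 ab af 7a a0 a8 7b 65
  t1: 7b a0 65 a8 73 7b ab 65
  t2: 7b ab af 7a a0 a8 ab 65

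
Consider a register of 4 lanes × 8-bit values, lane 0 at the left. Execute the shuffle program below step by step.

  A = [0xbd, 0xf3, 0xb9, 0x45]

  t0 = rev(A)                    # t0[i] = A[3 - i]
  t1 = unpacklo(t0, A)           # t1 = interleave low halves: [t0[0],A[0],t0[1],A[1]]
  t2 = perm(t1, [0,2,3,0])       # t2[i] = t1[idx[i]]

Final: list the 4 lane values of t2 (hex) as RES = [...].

RES = [0x45, 0xb9, 0xf3, 0x45]

  t0: 45 b9 f3 bd
  t1: 45 bd b9 f3
  t2: 45 b9 f3 45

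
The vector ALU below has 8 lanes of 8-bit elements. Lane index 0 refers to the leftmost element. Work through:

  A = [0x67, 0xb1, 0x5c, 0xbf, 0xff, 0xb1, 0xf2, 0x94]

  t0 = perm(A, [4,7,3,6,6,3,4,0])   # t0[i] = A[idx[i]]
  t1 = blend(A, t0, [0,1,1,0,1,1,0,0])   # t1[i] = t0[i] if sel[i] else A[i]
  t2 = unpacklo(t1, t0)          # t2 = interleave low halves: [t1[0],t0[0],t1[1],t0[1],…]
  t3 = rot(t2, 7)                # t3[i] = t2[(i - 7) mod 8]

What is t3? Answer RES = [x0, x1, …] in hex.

t0 = [0xff, 0x94, 0xbf, 0xf2, 0xf2, 0xbf, 0xff, 0x67]
t1 = [0x67, 0x94, 0xbf, 0xbf, 0xf2, 0xbf, 0xf2, 0x94]
t2 = [0x67, 0xff, 0x94, 0x94, 0xbf, 0xbf, 0xbf, 0xf2]
t3 = [0xff, 0x94, 0x94, 0xbf, 0xbf, 0xbf, 0xf2, 0x67]

RES = [ 0xff  0x94  0x94  0xbf  0xbf  0xbf  0xf2  0x67 ]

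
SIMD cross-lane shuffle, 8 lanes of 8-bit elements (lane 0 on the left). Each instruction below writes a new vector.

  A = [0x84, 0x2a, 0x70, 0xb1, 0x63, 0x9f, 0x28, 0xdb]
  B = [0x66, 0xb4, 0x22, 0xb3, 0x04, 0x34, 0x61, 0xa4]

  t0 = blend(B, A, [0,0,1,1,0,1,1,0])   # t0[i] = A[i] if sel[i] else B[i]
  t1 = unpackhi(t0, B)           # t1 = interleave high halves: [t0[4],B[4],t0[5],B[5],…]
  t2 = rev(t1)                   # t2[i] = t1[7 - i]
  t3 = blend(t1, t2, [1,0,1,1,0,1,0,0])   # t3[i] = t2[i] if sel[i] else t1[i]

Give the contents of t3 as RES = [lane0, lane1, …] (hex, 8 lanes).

RES = [0xa4, 0x04, 0x61, 0x28, 0x28, 0x9f, 0xa4, 0xa4]

  t0: 66 b4 70 b1 04 9f 28 a4
  t1: 04 04 9f 34 28 61 a4 a4
  t2: a4 a4 61 28 34 9f 04 04
  t3: a4 04 61 28 28 9f a4 a4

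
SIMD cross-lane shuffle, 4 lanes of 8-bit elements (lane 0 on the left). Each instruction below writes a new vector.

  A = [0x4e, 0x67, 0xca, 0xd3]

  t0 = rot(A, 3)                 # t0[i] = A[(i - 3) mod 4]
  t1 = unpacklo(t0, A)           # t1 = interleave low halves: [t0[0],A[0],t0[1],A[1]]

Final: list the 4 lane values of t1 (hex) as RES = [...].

RES = [ 0x67  0x4e  0xca  0x67 ]

  t0: 67 ca d3 4e
  t1: 67 4e ca 67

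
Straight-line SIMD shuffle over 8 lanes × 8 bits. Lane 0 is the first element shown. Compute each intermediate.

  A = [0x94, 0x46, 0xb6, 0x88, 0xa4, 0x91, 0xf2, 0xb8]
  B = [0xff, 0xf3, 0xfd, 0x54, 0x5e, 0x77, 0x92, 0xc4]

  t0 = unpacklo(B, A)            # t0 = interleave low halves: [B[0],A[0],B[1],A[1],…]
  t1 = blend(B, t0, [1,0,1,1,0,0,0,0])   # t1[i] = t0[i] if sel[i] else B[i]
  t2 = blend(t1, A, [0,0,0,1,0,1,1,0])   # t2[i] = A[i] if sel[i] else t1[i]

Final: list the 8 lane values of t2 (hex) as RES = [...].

RES = [0xff, 0xf3, 0xf3, 0x88, 0x5e, 0x91, 0xf2, 0xc4]

→ t0 |ff|94|f3|46|fd|b6|54|88|
→ t1 |ff|f3|f3|46|5e|77|92|c4|
→ t2 |ff|f3|f3|88|5e|91|f2|c4|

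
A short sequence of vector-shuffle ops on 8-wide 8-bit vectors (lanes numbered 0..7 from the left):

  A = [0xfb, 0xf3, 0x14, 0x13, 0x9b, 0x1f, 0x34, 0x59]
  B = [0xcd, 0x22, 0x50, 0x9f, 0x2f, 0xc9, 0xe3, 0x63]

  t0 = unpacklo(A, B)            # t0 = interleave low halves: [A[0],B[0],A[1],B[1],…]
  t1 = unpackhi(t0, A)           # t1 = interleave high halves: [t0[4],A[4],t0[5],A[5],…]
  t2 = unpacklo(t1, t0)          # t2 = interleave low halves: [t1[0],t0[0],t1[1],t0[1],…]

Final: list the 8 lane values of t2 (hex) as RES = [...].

RES = [ 0x14  0xfb  0x9b  0xcd  0x50  0xf3  0x1f  0x22 ]

t0 = [0xfb, 0xcd, 0xf3, 0x22, 0x14, 0x50, 0x13, 0x9f]
t1 = [0x14, 0x9b, 0x50, 0x1f, 0x13, 0x34, 0x9f, 0x59]
t2 = [0x14, 0xfb, 0x9b, 0xcd, 0x50, 0xf3, 0x1f, 0x22]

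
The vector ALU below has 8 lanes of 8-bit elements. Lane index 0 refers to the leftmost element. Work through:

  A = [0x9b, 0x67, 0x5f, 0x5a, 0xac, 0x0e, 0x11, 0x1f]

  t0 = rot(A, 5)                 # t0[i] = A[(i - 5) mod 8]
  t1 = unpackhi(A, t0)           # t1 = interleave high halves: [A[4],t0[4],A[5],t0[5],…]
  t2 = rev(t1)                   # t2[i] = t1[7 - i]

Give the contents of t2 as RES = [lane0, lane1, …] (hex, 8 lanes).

t0 = [0x5a, 0xac, 0x0e, 0x11, 0x1f, 0x9b, 0x67, 0x5f]
t1 = [0xac, 0x1f, 0x0e, 0x9b, 0x11, 0x67, 0x1f, 0x5f]
t2 = [0x5f, 0x1f, 0x67, 0x11, 0x9b, 0x0e, 0x1f, 0xac]

RES = [ 0x5f  0x1f  0x67  0x11  0x9b  0x0e  0x1f  0xac ]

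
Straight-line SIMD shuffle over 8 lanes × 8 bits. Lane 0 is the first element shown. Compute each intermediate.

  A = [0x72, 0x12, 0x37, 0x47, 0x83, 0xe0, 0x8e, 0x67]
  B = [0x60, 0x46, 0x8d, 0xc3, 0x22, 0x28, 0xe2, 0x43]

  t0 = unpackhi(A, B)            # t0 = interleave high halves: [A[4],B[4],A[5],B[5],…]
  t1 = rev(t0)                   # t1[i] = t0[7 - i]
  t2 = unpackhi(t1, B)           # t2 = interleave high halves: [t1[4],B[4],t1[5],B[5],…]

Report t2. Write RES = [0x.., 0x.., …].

RES = [ 0x28  0x22  0xe0  0x28  0x22  0xe2  0x83  0x43 ]

→ t0 |83|22|e0|28|8e|e2|67|43|
→ t1 |43|67|e2|8e|28|e0|22|83|
→ t2 |28|22|e0|28|22|e2|83|43|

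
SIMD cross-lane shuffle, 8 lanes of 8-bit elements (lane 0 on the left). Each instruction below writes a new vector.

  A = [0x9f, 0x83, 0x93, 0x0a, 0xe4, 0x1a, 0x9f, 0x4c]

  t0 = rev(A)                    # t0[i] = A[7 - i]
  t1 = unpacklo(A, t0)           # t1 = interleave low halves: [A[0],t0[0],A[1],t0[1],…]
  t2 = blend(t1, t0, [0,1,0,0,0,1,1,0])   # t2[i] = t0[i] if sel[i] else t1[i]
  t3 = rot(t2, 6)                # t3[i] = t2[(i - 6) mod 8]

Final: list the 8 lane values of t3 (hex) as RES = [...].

  t0: 4c 9f 1a e4 0a 93 83 9f
  t1: 9f 4c 83 9f 93 1a 0a e4
  t2: 9f 9f 83 9f 93 93 83 e4
  t3: 83 9f 93 93 83 e4 9f 9f

RES = [0x83, 0x9f, 0x93, 0x93, 0x83, 0xe4, 0x9f, 0x9f]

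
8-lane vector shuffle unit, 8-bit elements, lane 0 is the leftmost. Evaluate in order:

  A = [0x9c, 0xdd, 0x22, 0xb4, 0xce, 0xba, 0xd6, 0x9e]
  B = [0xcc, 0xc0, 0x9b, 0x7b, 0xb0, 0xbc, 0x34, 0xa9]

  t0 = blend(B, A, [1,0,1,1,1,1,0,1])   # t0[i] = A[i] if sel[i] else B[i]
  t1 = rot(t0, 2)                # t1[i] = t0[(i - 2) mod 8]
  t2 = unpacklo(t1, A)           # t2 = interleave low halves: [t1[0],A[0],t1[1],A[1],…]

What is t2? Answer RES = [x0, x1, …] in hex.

RES = [0x34, 0x9c, 0x9e, 0xdd, 0x9c, 0x22, 0xc0, 0xb4]

  t0: 9c c0 22 b4 ce ba 34 9e
  t1: 34 9e 9c c0 22 b4 ce ba
  t2: 34 9c 9e dd 9c 22 c0 b4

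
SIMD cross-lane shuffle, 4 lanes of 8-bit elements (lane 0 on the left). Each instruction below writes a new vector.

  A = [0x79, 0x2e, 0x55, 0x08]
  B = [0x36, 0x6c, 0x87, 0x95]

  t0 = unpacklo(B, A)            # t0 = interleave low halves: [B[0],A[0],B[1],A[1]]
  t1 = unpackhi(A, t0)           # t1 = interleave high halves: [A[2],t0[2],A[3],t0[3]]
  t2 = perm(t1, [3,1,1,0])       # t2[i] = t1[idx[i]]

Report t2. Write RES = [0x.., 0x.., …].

t0 = [0x36, 0x79, 0x6c, 0x2e]
t1 = [0x55, 0x6c, 0x08, 0x2e]
t2 = [0x2e, 0x6c, 0x6c, 0x55]

RES = [0x2e, 0x6c, 0x6c, 0x55]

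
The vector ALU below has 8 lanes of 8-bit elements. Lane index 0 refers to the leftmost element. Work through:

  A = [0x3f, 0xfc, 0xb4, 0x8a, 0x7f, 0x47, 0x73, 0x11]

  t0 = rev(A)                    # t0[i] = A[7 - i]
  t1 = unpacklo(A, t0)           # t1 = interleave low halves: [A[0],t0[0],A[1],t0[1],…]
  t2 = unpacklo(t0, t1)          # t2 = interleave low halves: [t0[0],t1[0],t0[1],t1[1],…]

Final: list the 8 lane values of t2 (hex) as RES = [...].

RES = [0x11, 0x3f, 0x73, 0x11, 0x47, 0xfc, 0x7f, 0x73]

→ t0 |11|73|47|7f|8a|b4|fc|3f|
→ t1 |3f|11|fc|73|b4|47|8a|7f|
→ t2 |11|3f|73|11|47|fc|7f|73|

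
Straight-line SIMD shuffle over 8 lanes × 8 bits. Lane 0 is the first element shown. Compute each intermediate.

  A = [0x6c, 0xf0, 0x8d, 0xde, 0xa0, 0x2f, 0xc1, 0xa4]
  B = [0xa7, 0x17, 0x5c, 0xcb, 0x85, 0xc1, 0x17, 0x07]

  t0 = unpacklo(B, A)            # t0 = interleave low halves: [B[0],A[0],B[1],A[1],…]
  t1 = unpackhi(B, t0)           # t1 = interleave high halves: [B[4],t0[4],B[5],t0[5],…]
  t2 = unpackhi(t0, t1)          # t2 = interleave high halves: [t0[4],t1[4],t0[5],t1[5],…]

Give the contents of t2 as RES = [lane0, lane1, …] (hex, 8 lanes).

→ t0 |a7|6c|17|f0|5c|8d|cb|de|
→ t1 |85|5c|c1|8d|17|cb|07|de|
→ t2 |5c|17|8d|cb|cb|07|de|de|

RES = [ 0x5c  0x17  0x8d  0xcb  0xcb  0x07  0xde  0xde ]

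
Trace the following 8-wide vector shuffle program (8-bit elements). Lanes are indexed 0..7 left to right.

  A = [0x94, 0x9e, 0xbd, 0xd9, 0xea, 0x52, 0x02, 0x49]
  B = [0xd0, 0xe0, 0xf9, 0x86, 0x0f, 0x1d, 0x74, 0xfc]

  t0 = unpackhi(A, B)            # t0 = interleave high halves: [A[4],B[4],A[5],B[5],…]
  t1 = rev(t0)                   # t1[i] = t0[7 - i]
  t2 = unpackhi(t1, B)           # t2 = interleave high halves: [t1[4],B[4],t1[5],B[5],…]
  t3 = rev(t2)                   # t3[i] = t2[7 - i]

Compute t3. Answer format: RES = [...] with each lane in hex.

RES = [0xfc, 0xea, 0x74, 0x0f, 0x1d, 0x52, 0x0f, 0x1d]

t0 = [0xea, 0x0f, 0x52, 0x1d, 0x02, 0x74, 0x49, 0xfc]
t1 = [0xfc, 0x49, 0x74, 0x02, 0x1d, 0x52, 0x0f, 0xea]
t2 = [0x1d, 0x0f, 0x52, 0x1d, 0x0f, 0x74, 0xea, 0xfc]
t3 = [0xfc, 0xea, 0x74, 0x0f, 0x1d, 0x52, 0x0f, 0x1d]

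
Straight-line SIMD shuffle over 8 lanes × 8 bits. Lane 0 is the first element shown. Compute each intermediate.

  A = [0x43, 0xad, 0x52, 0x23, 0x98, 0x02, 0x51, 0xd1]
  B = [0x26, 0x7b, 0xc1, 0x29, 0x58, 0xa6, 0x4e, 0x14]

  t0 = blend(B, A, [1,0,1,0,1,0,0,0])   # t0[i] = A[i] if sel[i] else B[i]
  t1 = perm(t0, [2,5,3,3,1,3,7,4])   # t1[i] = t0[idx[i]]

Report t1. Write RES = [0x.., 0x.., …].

RES = [ 0x52  0xa6  0x29  0x29  0x7b  0x29  0x14  0x98 ]

t0 = [0x43, 0x7b, 0x52, 0x29, 0x98, 0xa6, 0x4e, 0x14]
t1 = [0x52, 0xa6, 0x29, 0x29, 0x7b, 0x29, 0x14, 0x98]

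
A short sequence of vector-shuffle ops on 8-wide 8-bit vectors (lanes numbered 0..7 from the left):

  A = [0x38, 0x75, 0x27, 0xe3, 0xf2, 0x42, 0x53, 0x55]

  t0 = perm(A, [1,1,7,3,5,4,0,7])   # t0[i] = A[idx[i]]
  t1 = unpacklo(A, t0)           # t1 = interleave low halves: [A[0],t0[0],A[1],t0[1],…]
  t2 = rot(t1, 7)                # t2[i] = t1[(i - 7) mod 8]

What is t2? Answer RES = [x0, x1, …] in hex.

RES = [0x75, 0x75, 0x75, 0x27, 0x55, 0xe3, 0xe3, 0x38]

→ t0 |75|75|55|e3|42|f2|38|55|
→ t1 |38|75|75|75|27|55|e3|e3|
→ t2 |75|75|75|27|55|e3|e3|38|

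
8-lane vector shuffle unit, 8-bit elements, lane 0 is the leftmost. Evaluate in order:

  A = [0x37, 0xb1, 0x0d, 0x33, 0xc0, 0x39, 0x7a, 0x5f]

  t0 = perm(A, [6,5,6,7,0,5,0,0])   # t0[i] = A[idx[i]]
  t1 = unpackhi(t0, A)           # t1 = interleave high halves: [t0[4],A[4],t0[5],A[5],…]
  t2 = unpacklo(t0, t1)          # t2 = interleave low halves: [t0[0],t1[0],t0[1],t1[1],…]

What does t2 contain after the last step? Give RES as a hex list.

RES = [ 0x7a  0x37  0x39  0xc0  0x7a  0x39  0x5f  0x39 ]

  t0: 7a 39 7a 5f 37 39 37 37
  t1: 37 c0 39 39 37 7a 37 5f
  t2: 7a 37 39 c0 7a 39 5f 39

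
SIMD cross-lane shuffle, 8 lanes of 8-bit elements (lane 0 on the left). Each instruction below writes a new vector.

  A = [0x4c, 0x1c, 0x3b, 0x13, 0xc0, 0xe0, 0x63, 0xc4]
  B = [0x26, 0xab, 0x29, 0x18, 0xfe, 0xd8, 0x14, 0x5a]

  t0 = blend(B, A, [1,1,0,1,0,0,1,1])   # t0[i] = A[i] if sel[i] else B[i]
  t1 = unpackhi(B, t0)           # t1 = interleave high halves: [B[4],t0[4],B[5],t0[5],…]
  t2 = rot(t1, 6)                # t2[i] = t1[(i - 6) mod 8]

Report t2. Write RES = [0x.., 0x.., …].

→ t0 |4c|1c|29|13|fe|d8|63|c4|
→ t1 |fe|fe|d8|d8|14|63|5a|c4|
→ t2 |d8|d8|14|63|5a|c4|fe|fe|

RES = [ 0xd8  0xd8  0x14  0x63  0x5a  0xc4  0xfe  0xfe ]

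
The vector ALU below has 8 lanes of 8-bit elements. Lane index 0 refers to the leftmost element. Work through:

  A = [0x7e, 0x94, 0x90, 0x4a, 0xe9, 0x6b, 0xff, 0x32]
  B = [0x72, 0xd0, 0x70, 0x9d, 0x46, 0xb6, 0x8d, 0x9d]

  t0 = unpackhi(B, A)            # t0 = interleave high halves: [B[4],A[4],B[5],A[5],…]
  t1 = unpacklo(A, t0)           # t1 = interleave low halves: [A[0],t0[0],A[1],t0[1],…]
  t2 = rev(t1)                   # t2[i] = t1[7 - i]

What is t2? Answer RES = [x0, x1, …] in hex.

t0 = [0x46, 0xe9, 0xb6, 0x6b, 0x8d, 0xff, 0x9d, 0x32]
t1 = [0x7e, 0x46, 0x94, 0xe9, 0x90, 0xb6, 0x4a, 0x6b]
t2 = [0x6b, 0x4a, 0xb6, 0x90, 0xe9, 0x94, 0x46, 0x7e]

RES = [0x6b, 0x4a, 0xb6, 0x90, 0xe9, 0x94, 0x46, 0x7e]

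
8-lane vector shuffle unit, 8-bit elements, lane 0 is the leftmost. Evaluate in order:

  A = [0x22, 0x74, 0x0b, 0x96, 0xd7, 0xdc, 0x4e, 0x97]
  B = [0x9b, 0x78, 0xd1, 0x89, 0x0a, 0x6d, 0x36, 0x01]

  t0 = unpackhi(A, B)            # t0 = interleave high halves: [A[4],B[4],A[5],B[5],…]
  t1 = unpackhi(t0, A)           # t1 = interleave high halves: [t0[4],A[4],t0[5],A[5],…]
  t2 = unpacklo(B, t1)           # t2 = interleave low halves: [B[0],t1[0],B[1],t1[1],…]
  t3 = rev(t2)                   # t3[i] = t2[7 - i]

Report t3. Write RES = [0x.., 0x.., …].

RES = [0xdc, 0x89, 0x36, 0xd1, 0xd7, 0x78, 0x4e, 0x9b]

t0 = [0xd7, 0x0a, 0xdc, 0x6d, 0x4e, 0x36, 0x97, 0x01]
t1 = [0x4e, 0xd7, 0x36, 0xdc, 0x97, 0x4e, 0x01, 0x97]
t2 = [0x9b, 0x4e, 0x78, 0xd7, 0xd1, 0x36, 0x89, 0xdc]
t3 = [0xdc, 0x89, 0x36, 0xd1, 0xd7, 0x78, 0x4e, 0x9b]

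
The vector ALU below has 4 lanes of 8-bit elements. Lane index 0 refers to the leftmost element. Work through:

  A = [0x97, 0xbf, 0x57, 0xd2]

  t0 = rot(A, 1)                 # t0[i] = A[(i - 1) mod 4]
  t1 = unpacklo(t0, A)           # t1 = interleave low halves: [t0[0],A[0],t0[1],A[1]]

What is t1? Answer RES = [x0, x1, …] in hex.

RES = [ 0xd2  0x97  0x97  0xbf ]

t0 = [0xd2, 0x97, 0xbf, 0x57]
t1 = [0xd2, 0x97, 0x97, 0xbf]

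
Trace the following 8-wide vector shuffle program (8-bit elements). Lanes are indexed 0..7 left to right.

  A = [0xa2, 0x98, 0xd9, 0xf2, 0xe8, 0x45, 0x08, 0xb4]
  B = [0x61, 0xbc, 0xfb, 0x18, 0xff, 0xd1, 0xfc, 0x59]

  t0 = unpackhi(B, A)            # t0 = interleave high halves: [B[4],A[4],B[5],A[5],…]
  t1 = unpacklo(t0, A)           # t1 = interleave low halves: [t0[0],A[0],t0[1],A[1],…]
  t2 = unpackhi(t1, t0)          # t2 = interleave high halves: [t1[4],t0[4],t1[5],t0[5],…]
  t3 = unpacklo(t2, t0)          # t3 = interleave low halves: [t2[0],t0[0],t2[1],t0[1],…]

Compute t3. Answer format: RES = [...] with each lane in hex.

RES = [ 0xd1  0xff  0xfc  0xe8  0xd9  0xd1  0x08  0x45 ]

t0 = [0xff, 0xe8, 0xd1, 0x45, 0xfc, 0x08, 0x59, 0xb4]
t1 = [0xff, 0xa2, 0xe8, 0x98, 0xd1, 0xd9, 0x45, 0xf2]
t2 = [0xd1, 0xfc, 0xd9, 0x08, 0x45, 0x59, 0xf2, 0xb4]
t3 = [0xd1, 0xff, 0xfc, 0xe8, 0xd9, 0xd1, 0x08, 0x45]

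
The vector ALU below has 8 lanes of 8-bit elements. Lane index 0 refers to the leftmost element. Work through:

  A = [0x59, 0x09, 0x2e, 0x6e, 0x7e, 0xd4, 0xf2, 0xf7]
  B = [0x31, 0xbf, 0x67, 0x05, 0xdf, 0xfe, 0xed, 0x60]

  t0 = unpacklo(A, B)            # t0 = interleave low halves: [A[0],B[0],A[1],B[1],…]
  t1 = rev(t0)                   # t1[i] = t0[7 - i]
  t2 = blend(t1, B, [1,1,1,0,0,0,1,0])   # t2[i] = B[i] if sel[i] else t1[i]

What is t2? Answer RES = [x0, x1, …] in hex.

RES = [0x31, 0xbf, 0x67, 0x2e, 0xbf, 0x09, 0xed, 0x59]

t0 = [0x59, 0x31, 0x09, 0xbf, 0x2e, 0x67, 0x6e, 0x05]
t1 = [0x05, 0x6e, 0x67, 0x2e, 0xbf, 0x09, 0x31, 0x59]
t2 = [0x31, 0xbf, 0x67, 0x2e, 0xbf, 0x09, 0xed, 0x59]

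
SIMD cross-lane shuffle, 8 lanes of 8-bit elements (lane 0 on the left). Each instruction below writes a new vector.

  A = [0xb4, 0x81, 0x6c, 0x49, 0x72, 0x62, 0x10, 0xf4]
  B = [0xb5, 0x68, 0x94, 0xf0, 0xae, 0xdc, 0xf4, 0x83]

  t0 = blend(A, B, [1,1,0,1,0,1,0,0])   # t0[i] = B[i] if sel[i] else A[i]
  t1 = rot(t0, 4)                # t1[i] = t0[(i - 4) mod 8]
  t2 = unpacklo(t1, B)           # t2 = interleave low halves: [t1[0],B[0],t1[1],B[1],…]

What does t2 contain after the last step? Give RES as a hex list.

t0 = [0xb5, 0x68, 0x6c, 0xf0, 0x72, 0xdc, 0x10, 0xf4]
t1 = [0x72, 0xdc, 0x10, 0xf4, 0xb5, 0x68, 0x6c, 0xf0]
t2 = [0x72, 0xb5, 0xdc, 0x68, 0x10, 0x94, 0xf4, 0xf0]

RES = [0x72, 0xb5, 0xdc, 0x68, 0x10, 0x94, 0xf4, 0xf0]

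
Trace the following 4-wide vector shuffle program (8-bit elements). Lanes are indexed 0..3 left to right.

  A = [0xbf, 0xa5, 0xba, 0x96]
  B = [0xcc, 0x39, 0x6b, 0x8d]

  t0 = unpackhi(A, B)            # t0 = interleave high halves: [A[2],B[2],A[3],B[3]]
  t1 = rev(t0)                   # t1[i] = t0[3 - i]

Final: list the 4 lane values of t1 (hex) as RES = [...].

t0 = [0xba, 0x6b, 0x96, 0x8d]
t1 = [0x8d, 0x96, 0x6b, 0xba]

RES = [0x8d, 0x96, 0x6b, 0xba]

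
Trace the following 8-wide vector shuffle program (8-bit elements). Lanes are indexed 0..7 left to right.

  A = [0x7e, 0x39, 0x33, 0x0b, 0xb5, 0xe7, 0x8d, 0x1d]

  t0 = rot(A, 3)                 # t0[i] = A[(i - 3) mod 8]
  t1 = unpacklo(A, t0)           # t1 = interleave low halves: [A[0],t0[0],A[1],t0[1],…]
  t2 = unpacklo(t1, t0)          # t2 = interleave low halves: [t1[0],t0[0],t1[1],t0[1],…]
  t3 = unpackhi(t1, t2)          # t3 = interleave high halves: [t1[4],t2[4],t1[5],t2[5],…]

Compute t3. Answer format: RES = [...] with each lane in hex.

RES = [0x33, 0x39, 0x1d, 0x1d, 0x0b, 0x8d, 0x7e, 0x7e]

  t0: e7 8d 1d 7e 39 33 0b b5
  t1: 7e e7 39 8d 33 1d 0b 7e
  t2: 7e e7 e7 8d 39 1d 8d 7e
  t3: 33 39 1d 1d 0b 8d 7e 7e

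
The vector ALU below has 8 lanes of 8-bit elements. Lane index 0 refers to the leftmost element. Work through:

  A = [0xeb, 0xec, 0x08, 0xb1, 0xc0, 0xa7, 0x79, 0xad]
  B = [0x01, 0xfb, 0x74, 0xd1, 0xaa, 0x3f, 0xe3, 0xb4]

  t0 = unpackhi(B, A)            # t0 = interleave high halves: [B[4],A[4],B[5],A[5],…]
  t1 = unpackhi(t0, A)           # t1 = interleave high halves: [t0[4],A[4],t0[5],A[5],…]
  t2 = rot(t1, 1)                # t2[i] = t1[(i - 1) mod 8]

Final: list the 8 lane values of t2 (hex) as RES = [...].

RES = [ 0xad  0xe3  0xc0  0x79  0xa7  0xb4  0x79  0xad ]

  t0: aa c0 3f a7 e3 79 b4 ad
  t1: e3 c0 79 a7 b4 79 ad ad
  t2: ad e3 c0 79 a7 b4 79 ad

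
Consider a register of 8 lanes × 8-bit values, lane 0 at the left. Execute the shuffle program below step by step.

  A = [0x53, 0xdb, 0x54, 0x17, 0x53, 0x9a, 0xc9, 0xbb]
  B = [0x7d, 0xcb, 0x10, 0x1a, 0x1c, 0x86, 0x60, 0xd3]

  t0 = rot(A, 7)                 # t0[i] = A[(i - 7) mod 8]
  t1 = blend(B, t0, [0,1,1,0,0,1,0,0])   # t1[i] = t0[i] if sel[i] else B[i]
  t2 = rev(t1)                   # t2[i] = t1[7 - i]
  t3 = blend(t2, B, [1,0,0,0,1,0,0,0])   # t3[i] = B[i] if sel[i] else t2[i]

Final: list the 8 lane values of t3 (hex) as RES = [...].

→ t0 |db|54|17|53|9a|c9|bb|53|
→ t1 |7d|54|17|1a|1c|c9|60|d3|
→ t2 |d3|60|c9|1c|1a|17|54|7d|
→ t3 |7d|60|c9|1c|1c|17|54|7d|

RES = [ 0x7d  0x60  0xc9  0x1c  0x1c  0x17  0x54  0x7d ]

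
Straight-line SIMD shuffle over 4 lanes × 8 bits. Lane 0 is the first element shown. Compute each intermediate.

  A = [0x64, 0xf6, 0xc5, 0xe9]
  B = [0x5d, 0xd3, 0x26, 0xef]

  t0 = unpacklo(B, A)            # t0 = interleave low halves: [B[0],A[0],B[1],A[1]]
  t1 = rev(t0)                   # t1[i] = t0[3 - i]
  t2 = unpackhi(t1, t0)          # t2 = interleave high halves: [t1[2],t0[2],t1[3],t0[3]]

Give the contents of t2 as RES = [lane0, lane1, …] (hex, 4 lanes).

t0 = [0x5d, 0x64, 0xd3, 0xf6]
t1 = [0xf6, 0xd3, 0x64, 0x5d]
t2 = [0x64, 0xd3, 0x5d, 0xf6]

RES = [0x64, 0xd3, 0x5d, 0xf6]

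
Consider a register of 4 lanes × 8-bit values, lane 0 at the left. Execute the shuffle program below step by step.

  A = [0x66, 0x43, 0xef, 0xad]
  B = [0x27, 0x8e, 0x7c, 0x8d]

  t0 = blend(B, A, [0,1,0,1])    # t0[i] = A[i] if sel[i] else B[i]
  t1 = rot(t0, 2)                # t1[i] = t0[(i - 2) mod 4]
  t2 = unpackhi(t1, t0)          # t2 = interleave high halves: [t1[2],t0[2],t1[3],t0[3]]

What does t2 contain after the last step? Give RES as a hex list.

  t0: 27 43 7c ad
  t1: 7c ad 27 43
  t2: 27 7c 43 ad

RES = [0x27, 0x7c, 0x43, 0xad]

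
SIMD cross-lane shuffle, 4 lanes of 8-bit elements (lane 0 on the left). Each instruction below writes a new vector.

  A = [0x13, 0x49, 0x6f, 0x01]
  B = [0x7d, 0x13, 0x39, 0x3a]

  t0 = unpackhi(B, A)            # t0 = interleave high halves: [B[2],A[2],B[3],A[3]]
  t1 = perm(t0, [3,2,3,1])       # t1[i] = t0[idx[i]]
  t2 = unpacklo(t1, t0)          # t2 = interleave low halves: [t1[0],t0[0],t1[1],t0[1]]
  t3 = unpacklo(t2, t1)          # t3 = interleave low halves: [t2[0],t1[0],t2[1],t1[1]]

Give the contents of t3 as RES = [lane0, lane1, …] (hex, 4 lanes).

→ t0 |39|6f|3a|01|
→ t1 |01|3a|01|6f|
→ t2 |01|39|3a|6f|
→ t3 |01|01|39|3a|

RES = [0x01, 0x01, 0x39, 0x3a]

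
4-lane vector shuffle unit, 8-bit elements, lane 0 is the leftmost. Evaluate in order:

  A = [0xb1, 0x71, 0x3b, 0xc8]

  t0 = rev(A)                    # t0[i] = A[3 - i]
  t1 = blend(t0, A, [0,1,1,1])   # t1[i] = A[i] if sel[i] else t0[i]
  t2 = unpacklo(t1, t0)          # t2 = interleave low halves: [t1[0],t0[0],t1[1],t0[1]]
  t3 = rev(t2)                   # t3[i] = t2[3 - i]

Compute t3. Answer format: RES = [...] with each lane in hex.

RES = [0x3b, 0x71, 0xc8, 0xc8]

  t0: c8 3b 71 b1
  t1: c8 71 3b c8
  t2: c8 c8 71 3b
  t3: 3b 71 c8 c8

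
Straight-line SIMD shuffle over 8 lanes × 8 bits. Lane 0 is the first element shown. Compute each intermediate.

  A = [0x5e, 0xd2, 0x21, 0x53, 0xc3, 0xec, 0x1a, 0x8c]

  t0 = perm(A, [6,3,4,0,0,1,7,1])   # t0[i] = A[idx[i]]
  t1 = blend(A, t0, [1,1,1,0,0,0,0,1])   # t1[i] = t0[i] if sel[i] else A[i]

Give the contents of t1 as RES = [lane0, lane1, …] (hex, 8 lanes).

→ t0 |1a|53|c3|5e|5e|d2|8c|d2|
→ t1 |1a|53|c3|53|c3|ec|1a|d2|

RES = [0x1a, 0x53, 0xc3, 0x53, 0xc3, 0xec, 0x1a, 0xd2]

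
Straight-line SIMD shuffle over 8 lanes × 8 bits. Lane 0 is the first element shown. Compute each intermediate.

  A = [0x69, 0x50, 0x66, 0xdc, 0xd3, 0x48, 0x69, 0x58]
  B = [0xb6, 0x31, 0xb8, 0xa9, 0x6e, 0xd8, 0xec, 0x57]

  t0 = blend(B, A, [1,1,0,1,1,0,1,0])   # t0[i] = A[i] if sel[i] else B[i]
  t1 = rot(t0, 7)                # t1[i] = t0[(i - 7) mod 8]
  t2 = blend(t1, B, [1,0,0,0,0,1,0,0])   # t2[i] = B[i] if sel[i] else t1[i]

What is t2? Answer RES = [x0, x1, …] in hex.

RES = [ 0xb6  0xb8  0xdc  0xd3  0xd8  0xd8  0x57  0x69 ]

  t0: 69 50 b8 dc d3 d8 69 57
  t1: 50 b8 dc d3 d8 69 57 69
  t2: b6 b8 dc d3 d8 d8 57 69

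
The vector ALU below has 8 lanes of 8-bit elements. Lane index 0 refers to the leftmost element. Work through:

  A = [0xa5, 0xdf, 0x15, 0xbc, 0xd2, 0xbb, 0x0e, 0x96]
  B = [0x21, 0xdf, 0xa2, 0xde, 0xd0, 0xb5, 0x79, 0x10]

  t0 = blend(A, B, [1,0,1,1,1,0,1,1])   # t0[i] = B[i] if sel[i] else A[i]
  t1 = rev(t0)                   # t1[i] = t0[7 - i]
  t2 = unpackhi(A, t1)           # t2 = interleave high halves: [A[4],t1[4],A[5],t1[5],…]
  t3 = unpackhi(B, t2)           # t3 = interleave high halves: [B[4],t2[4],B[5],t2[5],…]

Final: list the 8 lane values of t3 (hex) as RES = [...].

RES = [0xd0, 0x0e, 0xb5, 0xdf, 0x79, 0x96, 0x10, 0x21]

t0 = [0x21, 0xdf, 0xa2, 0xde, 0xd0, 0xbb, 0x79, 0x10]
t1 = [0x10, 0x79, 0xbb, 0xd0, 0xde, 0xa2, 0xdf, 0x21]
t2 = [0xd2, 0xde, 0xbb, 0xa2, 0x0e, 0xdf, 0x96, 0x21]
t3 = [0xd0, 0x0e, 0xb5, 0xdf, 0x79, 0x96, 0x10, 0x21]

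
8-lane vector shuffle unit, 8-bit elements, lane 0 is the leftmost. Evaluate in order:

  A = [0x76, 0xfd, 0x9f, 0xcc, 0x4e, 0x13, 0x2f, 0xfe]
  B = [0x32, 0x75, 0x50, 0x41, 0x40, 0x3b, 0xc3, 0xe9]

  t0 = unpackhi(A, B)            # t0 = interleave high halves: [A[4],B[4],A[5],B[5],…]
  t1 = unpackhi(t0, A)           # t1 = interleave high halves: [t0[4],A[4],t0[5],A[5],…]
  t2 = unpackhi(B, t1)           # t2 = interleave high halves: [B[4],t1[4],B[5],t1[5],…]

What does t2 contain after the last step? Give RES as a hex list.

  t0: 4e 40 13 3b 2f c3 fe e9
  t1: 2f 4e c3 13 fe 2f e9 fe
  t2: 40 fe 3b 2f c3 e9 e9 fe

RES = [ 0x40  0xfe  0x3b  0x2f  0xc3  0xe9  0xe9  0xfe ]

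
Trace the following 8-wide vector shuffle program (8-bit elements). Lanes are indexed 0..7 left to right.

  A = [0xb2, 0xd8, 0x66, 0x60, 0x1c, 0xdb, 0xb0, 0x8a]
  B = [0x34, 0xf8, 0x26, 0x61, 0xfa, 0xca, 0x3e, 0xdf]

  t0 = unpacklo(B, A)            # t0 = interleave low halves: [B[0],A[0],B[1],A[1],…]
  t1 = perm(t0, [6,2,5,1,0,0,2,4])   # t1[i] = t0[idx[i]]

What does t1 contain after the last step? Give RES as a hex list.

  t0: 34 b2 f8 d8 26 66 61 60
  t1: 61 f8 66 b2 34 34 f8 26

RES = [ 0x61  0xf8  0x66  0xb2  0x34  0x34  0xf8  0x26 ]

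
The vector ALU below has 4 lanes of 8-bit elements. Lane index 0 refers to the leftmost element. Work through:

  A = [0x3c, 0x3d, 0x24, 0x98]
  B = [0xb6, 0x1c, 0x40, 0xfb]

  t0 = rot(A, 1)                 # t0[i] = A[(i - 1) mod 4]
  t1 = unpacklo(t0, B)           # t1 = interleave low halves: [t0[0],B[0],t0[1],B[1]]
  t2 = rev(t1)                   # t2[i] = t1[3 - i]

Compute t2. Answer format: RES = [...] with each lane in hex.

  t0: 98 3c 3d 24
  t1: 98 b6 3c 1c
  t2: 1c 3c b6 98

RES = [ 0x1c  0x3c  0xb6  0x98 ]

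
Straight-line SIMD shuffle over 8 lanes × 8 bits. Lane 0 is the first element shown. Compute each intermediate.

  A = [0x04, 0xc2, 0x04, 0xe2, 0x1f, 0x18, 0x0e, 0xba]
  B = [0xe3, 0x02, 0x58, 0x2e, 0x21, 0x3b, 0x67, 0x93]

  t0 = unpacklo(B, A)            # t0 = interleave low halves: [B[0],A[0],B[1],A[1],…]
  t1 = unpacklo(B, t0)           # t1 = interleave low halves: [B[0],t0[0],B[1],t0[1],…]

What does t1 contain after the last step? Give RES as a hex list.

→ t0 |e3|04|02|c2|58|04|2e|e2|
→ t1 |e3|e3|02|04|58|02|2e|c2|

RES = [ 0xe3  0xe3  0x02  0x04  0x58  0x02  0x2e  0xc2 ]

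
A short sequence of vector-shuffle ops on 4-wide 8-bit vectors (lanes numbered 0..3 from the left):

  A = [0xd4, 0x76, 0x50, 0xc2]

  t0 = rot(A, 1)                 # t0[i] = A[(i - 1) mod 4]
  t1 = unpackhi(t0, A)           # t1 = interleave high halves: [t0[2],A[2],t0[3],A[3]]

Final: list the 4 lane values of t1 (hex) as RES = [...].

RES = [ 0x76  0x50  0x50  0xc2 ]

  t0: c2 d4 76 50
  t1: 76 50 50 c2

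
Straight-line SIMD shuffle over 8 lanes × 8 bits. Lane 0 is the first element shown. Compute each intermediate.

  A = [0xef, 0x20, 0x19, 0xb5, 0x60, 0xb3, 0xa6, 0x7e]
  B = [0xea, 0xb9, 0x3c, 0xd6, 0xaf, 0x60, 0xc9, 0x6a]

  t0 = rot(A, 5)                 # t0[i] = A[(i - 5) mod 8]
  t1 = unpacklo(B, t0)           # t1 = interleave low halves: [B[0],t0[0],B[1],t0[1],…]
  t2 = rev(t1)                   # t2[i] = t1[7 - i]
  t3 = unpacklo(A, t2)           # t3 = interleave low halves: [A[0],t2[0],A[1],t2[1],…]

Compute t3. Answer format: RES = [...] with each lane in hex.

  t0: b5 60 b3 a6 7e ef 20 19
  t1: ea b5 b9 60 3c b3 d6 a6
  t2: a6 d6 b3 3c 60 b9 b5 ea
  t3: ef a6 20 d6 19 b3 b5 3c

RES = [0xef, 0xa6, 0x20, 0xd6, 0x19, 0xb3, 0xb5, 0x3c]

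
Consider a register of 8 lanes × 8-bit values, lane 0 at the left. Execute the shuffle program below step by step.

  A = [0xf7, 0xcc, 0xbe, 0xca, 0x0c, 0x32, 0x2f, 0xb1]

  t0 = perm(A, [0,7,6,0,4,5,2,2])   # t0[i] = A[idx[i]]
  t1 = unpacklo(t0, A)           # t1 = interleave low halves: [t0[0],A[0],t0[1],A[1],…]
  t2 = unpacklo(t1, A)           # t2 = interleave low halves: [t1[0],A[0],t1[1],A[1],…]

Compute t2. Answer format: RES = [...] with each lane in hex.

RES = [ 0xf7  0xf7  0xf7  0xcc  0xb1  0xbe  0xcc  0xca ]

t0 = [0xf7, 0xb1, 0x2f, 0xf7, 0x0c, 0x32, 0xbe, 0xbe]
t1 = [0xf7, 0xf7, 0xb1, 0xcc, 0x2f, 0xbe, 0xf7, 0xca]
t2 = [0xf7, 0xf7, 0xf7, 0xcc, 0xb1, 0xbe, 0xcc, 0xca]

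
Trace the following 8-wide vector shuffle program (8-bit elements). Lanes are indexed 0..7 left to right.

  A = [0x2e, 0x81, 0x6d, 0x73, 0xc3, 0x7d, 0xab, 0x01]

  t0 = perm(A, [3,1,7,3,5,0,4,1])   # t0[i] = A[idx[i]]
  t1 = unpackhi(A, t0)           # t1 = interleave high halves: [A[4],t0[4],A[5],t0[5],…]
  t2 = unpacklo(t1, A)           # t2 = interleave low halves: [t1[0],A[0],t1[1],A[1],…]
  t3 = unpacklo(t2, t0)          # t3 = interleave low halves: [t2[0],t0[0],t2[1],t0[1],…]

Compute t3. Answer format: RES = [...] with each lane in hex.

→ t0 |73|81|01|73|7d|2e|c3|81|
→ t1 |c3|7d|7d|2e|ab|c3|01|81|
→ t2 |c3|2e|7d|81|7d|6d|2e|73|
→ t3 |c3|73|2e|81|7d|01|81|73|

RES = [0xc3, 0x73, 0x2e, 0x81, 0x7d, 0x01, 0x81, 0x73]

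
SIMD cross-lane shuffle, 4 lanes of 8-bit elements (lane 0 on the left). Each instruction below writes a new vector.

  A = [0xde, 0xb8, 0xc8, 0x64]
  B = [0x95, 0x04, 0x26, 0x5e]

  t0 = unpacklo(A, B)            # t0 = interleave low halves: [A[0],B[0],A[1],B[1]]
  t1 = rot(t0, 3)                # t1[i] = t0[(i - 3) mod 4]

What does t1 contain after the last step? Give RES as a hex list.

  t0: de 95 b8 04
  t1: 95 b8 04 de

RES = [ 0x95  0xb8  0x04  0xde ]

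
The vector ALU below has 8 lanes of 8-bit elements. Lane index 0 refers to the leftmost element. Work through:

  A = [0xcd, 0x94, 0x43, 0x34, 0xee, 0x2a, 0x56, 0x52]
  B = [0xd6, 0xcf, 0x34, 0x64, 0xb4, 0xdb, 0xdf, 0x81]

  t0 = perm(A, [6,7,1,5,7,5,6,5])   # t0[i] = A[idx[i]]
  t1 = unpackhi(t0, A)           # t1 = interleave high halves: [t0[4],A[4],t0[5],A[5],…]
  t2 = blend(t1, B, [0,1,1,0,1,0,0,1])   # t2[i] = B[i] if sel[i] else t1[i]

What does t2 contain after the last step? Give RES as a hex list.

→ t0 |56|52|94|2a|52|2a|56|2a|
→ t1 |52|ee|2a|2a|56|56|2a|52|
→ t2 |52|cf|34|2a|b4|56|2a|81|

RES = [ 0x52  0xcf  0x34  0x2a  0xb4  0x56  0x2a  0x81 ]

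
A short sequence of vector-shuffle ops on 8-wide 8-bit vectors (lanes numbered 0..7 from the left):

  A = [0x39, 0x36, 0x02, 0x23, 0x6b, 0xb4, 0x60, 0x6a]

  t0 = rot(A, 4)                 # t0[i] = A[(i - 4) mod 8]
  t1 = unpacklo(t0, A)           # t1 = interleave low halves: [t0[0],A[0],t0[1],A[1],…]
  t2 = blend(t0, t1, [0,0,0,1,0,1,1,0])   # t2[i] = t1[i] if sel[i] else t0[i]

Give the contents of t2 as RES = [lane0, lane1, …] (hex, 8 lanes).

  t0: 6b b4 60 6a 39 36 02 23
  t1: 6b 39 b4 36 60 02 6a 23
  t2: 6b b4 60 36 39 02 6a 23

RES = [ 0x6b  0xb4  0x60  0x36  0x39  0x02  0x6a  0x23 ]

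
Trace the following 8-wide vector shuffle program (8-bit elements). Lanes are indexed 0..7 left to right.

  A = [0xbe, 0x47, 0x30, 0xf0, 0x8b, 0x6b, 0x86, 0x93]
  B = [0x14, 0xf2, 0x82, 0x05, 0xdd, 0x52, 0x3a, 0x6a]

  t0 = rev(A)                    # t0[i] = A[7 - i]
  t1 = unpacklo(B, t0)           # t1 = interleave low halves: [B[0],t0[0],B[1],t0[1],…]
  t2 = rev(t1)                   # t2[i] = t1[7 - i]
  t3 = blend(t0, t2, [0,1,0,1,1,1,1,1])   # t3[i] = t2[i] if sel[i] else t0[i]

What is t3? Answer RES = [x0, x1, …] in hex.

RES = [ 0x93  0x05  0x6b  0x82  0x86  0xf2  0x93  0x14 ]

→ t0 |93|86|6b|8b|f0|30|47|be|
→ t1 |14|93|f2|86|82|6b|05|8b|
→ t2 |8b|05|6b|82|86|f2|93|14|
→ t3 |93|05|6b|82|86|f2|93|14|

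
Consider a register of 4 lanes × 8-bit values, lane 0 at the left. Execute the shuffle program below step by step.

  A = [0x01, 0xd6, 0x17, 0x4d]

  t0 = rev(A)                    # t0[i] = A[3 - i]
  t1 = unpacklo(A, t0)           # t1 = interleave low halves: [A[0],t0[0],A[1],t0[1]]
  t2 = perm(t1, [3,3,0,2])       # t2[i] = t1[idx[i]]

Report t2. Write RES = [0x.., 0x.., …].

RES = [ 0x17  0x17  0x01  0xd6 ]

  t0: 4d 17 d6 01
  t1: 01 4d d6 17
  t2: 17 17 01 d6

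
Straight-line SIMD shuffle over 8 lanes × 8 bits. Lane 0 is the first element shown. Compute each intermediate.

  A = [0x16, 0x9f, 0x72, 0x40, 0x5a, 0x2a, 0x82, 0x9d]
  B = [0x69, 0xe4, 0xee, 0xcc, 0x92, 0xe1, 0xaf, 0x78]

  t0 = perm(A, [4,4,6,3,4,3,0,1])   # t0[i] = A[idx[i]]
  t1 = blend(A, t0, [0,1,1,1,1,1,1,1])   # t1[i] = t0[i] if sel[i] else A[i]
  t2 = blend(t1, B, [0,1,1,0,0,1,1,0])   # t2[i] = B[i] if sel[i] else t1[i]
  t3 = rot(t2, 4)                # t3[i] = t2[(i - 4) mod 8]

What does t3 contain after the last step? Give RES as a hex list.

RES = [ 0x5a  0xe1  0xaf  0x9f  0x16  0xe4  0xee  0x40 ]

t0 = [0x5a, 0x5a, 0x82, 0x40, 0x5a, 0x40, 0x16, 0x9f]
t1 = [0x16, 0x5a, 0x82, 0x40, 0x5a, 0x40, 0x16, 0x9f]
t2 = [0x16, 0xe4, 0xee, 0x40, 0x5a, 0xe1, 0xaf, 0x9f]
t3 = [0x5a, 0xe1, 0xaf, 0x9f, 0x16, 0xe4, 0xee, 0x40]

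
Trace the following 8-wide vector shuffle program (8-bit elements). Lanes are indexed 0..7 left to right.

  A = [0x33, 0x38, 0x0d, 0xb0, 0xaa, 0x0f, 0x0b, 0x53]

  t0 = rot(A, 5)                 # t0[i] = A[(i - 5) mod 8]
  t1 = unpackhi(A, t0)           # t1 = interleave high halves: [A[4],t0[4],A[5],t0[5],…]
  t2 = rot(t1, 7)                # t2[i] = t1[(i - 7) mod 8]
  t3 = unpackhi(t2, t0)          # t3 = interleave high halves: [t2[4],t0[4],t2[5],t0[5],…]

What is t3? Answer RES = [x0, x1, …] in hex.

  t0: b0 aa 0f 0b 53 33 38 0d
  t1: aa 53 0f 33 0b 38 53 0d
  t2: 53 0f 33 0b 38 53 0d aa
  t3: 38 53 53 33 0d 38 aa 0d

RES = [0x38, 0x53, 0x53, 0x33, 0x0d, 0x38, 0xaa, 0x0d]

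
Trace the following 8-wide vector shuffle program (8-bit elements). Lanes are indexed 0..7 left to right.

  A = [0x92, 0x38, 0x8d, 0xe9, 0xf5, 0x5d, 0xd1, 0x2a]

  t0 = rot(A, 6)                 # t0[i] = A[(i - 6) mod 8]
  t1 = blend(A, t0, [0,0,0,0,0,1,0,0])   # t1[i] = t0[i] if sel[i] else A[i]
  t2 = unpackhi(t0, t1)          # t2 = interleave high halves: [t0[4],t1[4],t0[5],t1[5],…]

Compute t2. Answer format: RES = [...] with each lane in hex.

RES = [ 0xd1  0xf5  0x2a  0x2a  0x92  0xd1  0x38  0x2a ]

t0 = [0x8d, 0xe9, 0xf5, 0x5d, 0xd1, 0x2a, 0x92, 0x38]
t1 = [0x92, 0x38, 0x8d, 0xe9, 0xf5, 0x2a, 0xd1, 0x2a]
t2 = [0xd1, 0xf5, 0x2a, 0x2a, 0x92, 0xd1, 0x38, 0x2a]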